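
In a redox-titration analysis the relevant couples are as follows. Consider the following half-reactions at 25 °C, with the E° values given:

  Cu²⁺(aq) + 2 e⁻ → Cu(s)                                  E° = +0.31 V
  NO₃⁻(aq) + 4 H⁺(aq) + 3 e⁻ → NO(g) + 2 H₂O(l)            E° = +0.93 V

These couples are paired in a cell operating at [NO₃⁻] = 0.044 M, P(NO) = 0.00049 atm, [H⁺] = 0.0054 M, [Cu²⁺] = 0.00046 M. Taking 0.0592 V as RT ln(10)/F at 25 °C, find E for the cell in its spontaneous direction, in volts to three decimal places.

+0.578 V

NO₃⁻/NO is the cathode (higher E°), Cu²⁺/Cu the anode: E°cell = +0.93 − (+0.31) = +0.62 V, n = 6.
Overall: 2 NO₃⁻(aq) + 8 H⁺(aq) + 3 Cu(s) → 2 NO(g) + 4 H₂O(l) + 3 Cu²⁺(aq)
Q = P(NO)^2·[Cu²⁺]^3 / ([NO₃⁻]^2·[H⁺]^8); log Q = 4.223.
E = E° − (0.0592/n) log Q = +0.62 − (0.0592/6)(4.223) = +0.578 V.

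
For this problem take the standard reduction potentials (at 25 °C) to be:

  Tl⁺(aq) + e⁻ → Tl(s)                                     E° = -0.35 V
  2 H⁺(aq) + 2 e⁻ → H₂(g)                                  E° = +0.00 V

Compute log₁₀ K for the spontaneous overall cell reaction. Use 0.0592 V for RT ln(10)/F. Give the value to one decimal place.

11.8

Cathode: H⁺/H₂; anode: Tl⁺/Tl. E°cell = +0.35 V, n = 2.
log K = nE°cell / 0.0592 = (2)(+0.35) / 0.0592 = 11.8.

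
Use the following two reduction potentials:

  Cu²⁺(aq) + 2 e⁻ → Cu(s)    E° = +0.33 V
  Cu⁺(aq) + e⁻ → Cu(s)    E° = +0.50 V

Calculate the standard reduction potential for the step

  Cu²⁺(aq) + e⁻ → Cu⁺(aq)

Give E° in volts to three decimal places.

Sequential free energies add, so n₃E°₃ = n₁E°₁ + n₂E°₂.
With n₃ = 2, and the known step contributing 1×(+0.50) V, the unknown satisfies 1·E° = 2×(+0.33) − 1×(+0.50) = +0.160.
E° = +0.160 / 1 = +0.160 V.

+0.160 V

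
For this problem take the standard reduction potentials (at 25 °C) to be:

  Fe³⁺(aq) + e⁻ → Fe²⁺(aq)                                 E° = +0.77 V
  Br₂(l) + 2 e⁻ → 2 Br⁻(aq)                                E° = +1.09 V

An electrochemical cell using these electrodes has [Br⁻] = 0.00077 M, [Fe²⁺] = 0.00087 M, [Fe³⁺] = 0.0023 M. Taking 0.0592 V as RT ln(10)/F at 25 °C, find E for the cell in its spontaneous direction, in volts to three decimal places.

+0.479 V

Br₂/Br⁻ is the cathode (higher E°), Fe³⁺/Fe²⁺ the anode: E°cell = +1.09 − (+0.77) = +0.32 V, n = 2.
Overall: Br₂(l) + 2 Fe²⁺(aq) → 2 Br⁻(aq) + 2 Fe³⁺(aq)
Q = [Br⁻]^2·[Fe³⁺]^2 / ([Fe²⁺]^2); log Q = -5.383.
E = E° − (0.0592/n) log Q = +0.32 − (0.0592/2)(-5.383) = +0.479 V.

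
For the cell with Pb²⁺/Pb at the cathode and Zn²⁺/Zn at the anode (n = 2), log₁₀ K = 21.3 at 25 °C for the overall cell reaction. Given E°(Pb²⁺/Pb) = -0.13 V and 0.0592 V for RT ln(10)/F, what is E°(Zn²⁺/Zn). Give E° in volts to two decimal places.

E°cell = (0.0592/n)·log K = (0.0592/2)(21.3) = +0.630 V.
Since Pb²⁺/Pb is the cathode and Zn²⁺/Zn the anode, E°cell = E°(Pb²⁺/Pb) − E°(Zn²⁺/Zn).
So E°(Zn²⁺/Zn) = E°(Pb²⁺/Pb) − E°cell = (-0.13) − (+0.630) = -0.76 V.

-0.76 V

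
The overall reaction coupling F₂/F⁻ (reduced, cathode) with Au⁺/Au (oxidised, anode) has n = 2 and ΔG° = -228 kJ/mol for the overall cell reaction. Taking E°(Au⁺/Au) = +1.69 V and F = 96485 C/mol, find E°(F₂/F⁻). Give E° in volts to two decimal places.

E°cell = −ΔG°/(nF) = −(-228×10³)/((2)(96485)) = +1.182 V.
Since F₂/F⁻ is the cathode and Au⁺/Au the anode, E°cell = E°(F₂/F⁻) − E°(Au⁺/Au).
So E°(F₂/F⁻) = E°cell + E°(Au⁺/Au) = +1.182 + (+1.69) = +2.87 V.

+2.87 V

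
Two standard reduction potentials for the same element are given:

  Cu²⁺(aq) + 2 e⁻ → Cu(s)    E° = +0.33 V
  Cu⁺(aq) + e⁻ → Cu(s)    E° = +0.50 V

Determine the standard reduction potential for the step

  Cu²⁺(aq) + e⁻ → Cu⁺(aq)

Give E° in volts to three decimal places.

+0.160 V

Sequential free energies add, so n₃E°₃ = n₁E°₁ + n₂E°₂.
With n₃ = 2, and the known step contributing 1×(+0.50) V, the unknown satisfies 1·E° = 2×(+0.33) − 1×(+0.50) = +0.160.
E° = +0.160 / 1 = +0.160 V.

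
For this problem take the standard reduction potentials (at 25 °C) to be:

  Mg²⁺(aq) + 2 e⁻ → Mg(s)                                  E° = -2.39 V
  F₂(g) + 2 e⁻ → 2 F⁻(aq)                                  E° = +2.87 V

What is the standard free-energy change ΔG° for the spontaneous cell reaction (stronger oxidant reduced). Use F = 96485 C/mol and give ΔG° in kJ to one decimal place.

F₂/F⁻ (E° = +2.87 V) is the cathode; Mg²⁺/Mg (E° = -2.39 V) is the anode, so E°cell = +5.26 V.
Balancing electrons gives n = 2 (lcm of 2 and 2).
ΔG° = −nFE° = −(2)(96485)(+5.26) = -1,015,022 J = -1015.0 kJ.

-1015.0 kJ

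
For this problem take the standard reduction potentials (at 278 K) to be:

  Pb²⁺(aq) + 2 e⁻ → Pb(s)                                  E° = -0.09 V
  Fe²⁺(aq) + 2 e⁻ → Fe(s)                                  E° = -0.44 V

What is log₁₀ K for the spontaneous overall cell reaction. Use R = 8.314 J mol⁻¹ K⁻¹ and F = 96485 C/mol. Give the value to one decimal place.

12.7

Cathode: Pb²⁺/Pb; anode: Fe²⁺/Fe. E°cell = (-0.09) − (-0.44) = +0.35 V, with n = 2.
ΔG° = −nFE° = −RT ln K, so ln K = nFE°/(RT) = (2)(96485)(+0.35) / ((8.314)(278)) = 29.222.
log₁₀ K = 29.222 / ln 10 = 12.7.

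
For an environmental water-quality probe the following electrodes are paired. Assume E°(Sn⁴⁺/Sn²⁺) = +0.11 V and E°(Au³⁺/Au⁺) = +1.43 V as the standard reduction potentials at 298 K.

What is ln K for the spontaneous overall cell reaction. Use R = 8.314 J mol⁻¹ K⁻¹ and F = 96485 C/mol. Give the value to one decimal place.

102.8

Cathode: Au³⁺/Au⁺; anode: Sn⁴⁺/Sn²⁺. E°cell = (+1.43) − (+0.11) = +1.32 V, with n = 2.
ΔG° = −nFE° = −RT ln K, so ln K = nFE°/(RT) = (2)(96485)(+1.32) / ((8.314)(298)) = 102.810.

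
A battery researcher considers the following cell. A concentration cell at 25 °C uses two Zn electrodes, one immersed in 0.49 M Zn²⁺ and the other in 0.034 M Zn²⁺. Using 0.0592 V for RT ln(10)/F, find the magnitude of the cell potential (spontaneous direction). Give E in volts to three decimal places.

For a concentration cell E°cell = 0. The 0.49 M side is the cathode (reduction is favoured where [Zn²⁺] is higher).
With n = 2, E = −(0.0592/2) log([Zn²⁺]ₐₙ/[Zn²⁺]꜀ₐₜ) = −(0.0592/2) log(0.034/0.49) = −(0.0592/2)(-1.159) = +0.034 V.

+0.034 V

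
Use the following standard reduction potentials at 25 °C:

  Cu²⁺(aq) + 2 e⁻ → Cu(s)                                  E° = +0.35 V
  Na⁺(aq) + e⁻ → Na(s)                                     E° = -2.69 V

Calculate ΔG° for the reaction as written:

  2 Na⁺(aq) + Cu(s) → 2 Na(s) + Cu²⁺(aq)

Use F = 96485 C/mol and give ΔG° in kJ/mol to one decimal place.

+586.6 kJ/mol

As written, Na⁺/Na is reduced (cathode) and Cu²⁺/Cu is oxidised (anode), so E°cell = (-2.69) − (+0.35) = -3.04 V.
Balancing electrons gives n = 2.
ΔG° = −nFE° = −(2)(96485)(-3.04) = 586,629 J = +586.6 kJ/mol.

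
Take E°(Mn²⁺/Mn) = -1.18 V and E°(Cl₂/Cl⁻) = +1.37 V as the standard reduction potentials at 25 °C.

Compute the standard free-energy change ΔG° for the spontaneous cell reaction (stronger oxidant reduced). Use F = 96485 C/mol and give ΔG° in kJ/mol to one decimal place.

Cl₂/Cl⁻ (E° = +1.37 V) is the cathode; Mn²⁺/Mn (E° = -1.18 V) is the anode, so E°cell = +2.55 V.
Balancing electrons gives n = 2 (lcm of 2 and 2).
ΔG° = −nFE° = −(2)(96485)(+2.55) = -492,073 J = -492.1 kJ/mol.

-492.1 kJ/mol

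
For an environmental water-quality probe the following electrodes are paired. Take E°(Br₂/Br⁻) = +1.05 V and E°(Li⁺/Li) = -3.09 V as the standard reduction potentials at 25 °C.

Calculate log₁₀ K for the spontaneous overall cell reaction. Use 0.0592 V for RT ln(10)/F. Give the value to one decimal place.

139.9

Cathode: Br₂/Br⁻; anode: Li⁺/Li. E°cell = +4.14 V, n = 2.
log K = nE°cell / 0.0592 = (2)(+4.14) / 0.0592 = 139.9.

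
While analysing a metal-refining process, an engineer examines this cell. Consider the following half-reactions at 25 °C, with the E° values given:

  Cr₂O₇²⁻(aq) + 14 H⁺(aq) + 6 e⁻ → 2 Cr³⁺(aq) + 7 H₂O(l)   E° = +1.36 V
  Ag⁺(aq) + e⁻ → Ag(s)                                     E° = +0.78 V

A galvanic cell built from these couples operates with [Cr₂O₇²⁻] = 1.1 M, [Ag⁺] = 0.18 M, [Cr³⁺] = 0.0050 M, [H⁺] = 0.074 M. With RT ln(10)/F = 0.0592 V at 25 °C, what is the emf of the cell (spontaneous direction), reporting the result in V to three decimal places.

+0.514 V

Cr₂O₇²⁻/Cr³⁺ is the cathode (higher E°), Ag⁺/Ag the anode: E°cell = +1.36 − (+0.78) = +0.58 V, n = 6.
Overall: Cr₂O₇²⁻(aq) + 14 H⁺(aq) + 6 Ag(s) → 2 Cr³⁺(aq) + 7 H₂O(l) + 6 Ag⁺(aq)
Q = [Cr³⁺]^2·[Ag⁺]^6 / ([Cr₂O₇²⁻]·[H⁺]^14); log Q = 6.719.
E = E° − (0.0592/n) log Q = +0.58 − (0.0592/6)(6.719) = +0.514 V.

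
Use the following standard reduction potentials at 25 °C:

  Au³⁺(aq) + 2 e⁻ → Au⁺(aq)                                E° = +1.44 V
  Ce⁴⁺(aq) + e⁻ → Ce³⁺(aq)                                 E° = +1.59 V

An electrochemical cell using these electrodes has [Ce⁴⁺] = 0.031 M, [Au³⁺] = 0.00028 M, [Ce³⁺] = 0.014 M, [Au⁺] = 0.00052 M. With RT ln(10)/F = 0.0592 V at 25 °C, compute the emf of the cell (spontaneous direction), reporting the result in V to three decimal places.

Ce⁴⁺/Ce³⁺ is the cathode (higher E°), Au³⁺/Au⁺ the anode: E°cell = +1.59 − (+1.44) = +0.15 V, n = 2.
Overall: 2 Ce⁴⁺(aq) + Au⁺(aq) → 2 Ce³⁺(aq) + Au³⁺(aq)
Q = [Ce³⁺]^2·[Au³⁺] / ([Ce⁴⁺]^2·[Au⁺]); log Q = -0.959.
E = E° − (0.0592/n) log Q = +0.15 − (0.0592/2)(-0.959) = +0.178 V.

+0.178 V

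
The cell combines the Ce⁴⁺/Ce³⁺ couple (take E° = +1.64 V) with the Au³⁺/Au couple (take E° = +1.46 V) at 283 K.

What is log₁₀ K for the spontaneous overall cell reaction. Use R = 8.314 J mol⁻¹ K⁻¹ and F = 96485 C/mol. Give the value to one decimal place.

9.6

Cathode: Ce⁴⁺/Ce³⁺; anode: Au³⁺/Au. E°cell = (+1.64) − (+1.46) = +0.18 V, with n = 3.
ΔG° = −nFE° = −RT ln K, so ln K = nFE°/(RT) = (3)(96485)(+0.18) / ((8.314)(283)) = 22.144.
log₁₀ K = 22.144 / ln 10 = 9.6.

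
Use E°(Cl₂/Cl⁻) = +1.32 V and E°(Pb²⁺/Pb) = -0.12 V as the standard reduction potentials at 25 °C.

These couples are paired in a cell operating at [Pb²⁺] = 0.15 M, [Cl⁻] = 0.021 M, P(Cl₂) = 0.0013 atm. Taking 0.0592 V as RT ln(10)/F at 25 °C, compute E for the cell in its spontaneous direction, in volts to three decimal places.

+1.478 V

Cl₂/Cl⁻ is the cathode (higher E°), Pb²⁺/Pb the anode: E°cell = +1.32 − (-0.12) = +1.44 V, n = 2.
Overall: Cl₂(g) + Pb(s) → 2 Cl⁻(aq) + Pb²⁺(aq)
Q = [Cl⁻]^2·[Pb²⁺] / (P(Cl₂)); log Q = -1.293.
E = E° − (0.0592/n) log Q = +1.44 − (0.0592/2)(-1.293) = +1.478 V.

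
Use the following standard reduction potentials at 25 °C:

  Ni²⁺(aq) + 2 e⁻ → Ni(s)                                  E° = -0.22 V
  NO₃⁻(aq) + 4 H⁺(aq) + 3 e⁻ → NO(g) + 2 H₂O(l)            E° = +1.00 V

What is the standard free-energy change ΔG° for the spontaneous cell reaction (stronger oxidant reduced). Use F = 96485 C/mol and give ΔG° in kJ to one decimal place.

-706.3 kJ

NO₃⁻/NO (E° = +1.00 V) is the cathode; Ni²⁺/Ni (E° = -0.22 V) is the anode, so E°cell = +1.22 V.
Balancing electrons gives n = 6 (lcm of 3 and 2).
ΔG° = −nFE° = −(6)(96485)(+1.22) = -706,270 J = -706.3 kJ.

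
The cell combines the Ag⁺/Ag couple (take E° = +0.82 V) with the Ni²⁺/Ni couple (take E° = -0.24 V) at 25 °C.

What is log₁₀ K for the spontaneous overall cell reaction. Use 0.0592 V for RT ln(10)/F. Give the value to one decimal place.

Cathode: Ag⁺/Ag; anode: Ni²⁺/Ni. E°cell = +1.06 V, n = 2.
log K = nE°cell / 0.0592 = (2)(+1.06) / 0.0592 = 35.8.

35.8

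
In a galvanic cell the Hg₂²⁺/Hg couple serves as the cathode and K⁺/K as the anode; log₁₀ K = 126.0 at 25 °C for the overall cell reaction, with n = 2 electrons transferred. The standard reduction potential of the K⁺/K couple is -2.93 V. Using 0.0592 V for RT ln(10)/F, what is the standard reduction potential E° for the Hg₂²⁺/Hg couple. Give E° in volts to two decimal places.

E°cell = (0.0592/n)·log K = (0.0592/2)(126.0) = +3.730 V.
Since Hg₂²⁺/Hg is the cathode and K⁺/K the anode, E°cell = E°(Hg₂²⁺/Hg) − E°(K⁺/K).
So E°(Hg₂²⁺/Hg) = E°cell + E°(K⁺/K) = +3.730 + (-2.93) = +0.80 V.

+0.80 V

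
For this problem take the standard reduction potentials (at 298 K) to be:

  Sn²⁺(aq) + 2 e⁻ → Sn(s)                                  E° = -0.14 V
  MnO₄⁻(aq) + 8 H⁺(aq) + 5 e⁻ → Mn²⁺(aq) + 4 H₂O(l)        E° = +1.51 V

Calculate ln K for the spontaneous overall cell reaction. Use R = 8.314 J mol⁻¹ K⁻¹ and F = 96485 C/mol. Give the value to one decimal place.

Cathode: MnO₄⁻/Mn²⁺; anode: Sn²⁺/Sn. E°cell = (+1.51) − (-0.14) = +1.65 V, with n = 10.
ΔG° = −nFE° = −RT ln K, so ln K = nFE°/(RT) = (10)(96485)(+1.65) / ((8.314)(298)) = 642.566.

642.6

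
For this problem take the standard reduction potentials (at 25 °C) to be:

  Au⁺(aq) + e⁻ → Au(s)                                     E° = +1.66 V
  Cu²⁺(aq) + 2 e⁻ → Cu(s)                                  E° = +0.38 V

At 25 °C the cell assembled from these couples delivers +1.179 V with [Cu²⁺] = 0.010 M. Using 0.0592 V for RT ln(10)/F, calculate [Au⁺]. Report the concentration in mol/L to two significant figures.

0.0020 M

Au⁺/Au is the cathode, Cu²⁺/Cu the anode: E°cell = +1.28 V, n = 2.
Overall reaction: 2 Au⁺(aq) + Cu(s) → 2 Au(s) + Cu²⁺(aq); Q = [Cu²⁺]^1/[Au⁺]^2.
From E = E° − (0.0592/n) log Q: log Q = (E° − E)·n/0.0592 = (+1.28 − (+1.179))·2/0.0592 = 3.4122.
So 2·log[Au⁺] = 1·log(0.01) − log Q = -2.0000 − (3.4122) = -5.4122; log[Au⁺] = -5.4122 / 2 = -2.7061; [Au⁺] = 10^(-2.7061) ≈ 0.0020 M.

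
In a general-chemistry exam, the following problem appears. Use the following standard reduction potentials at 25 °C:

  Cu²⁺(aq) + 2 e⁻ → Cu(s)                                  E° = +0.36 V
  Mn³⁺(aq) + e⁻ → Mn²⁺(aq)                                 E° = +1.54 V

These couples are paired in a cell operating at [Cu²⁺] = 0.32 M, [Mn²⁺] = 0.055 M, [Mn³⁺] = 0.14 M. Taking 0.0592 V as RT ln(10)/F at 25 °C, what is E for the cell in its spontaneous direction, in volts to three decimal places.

+1.219 V

Mn³⁺/Mn²⁺ is the cathode (higher E°), Cu²⁺/Cu the anode: E°cell = +1.54 − (+0.36) = +1.18 V, n = 2.
Overall: 2 Mn³⁺(aq) + Cu(s) → 2 Mn²⁺(aq) + Cu²⁺(aq)
Q = [Mn²⁺]^2·[Cu²⁺] / ([Mn³⁺]^2); log Q = -1.306.
E = E° − (0.0592/n) log Q = +1.18 − (0.0592/2)(-1.306) = +1.219 V.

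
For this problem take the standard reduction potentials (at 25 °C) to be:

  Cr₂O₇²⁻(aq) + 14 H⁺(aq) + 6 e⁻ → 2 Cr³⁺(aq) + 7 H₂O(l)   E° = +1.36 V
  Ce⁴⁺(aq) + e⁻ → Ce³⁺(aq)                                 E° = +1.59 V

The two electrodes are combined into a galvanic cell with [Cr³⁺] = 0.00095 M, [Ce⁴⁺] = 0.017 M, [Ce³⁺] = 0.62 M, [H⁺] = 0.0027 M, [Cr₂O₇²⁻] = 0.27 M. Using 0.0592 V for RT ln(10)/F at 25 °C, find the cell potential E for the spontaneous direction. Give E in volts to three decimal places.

Ce⁴⁺/Ce³⁺ is the cathode (higher E°), Cr₂O₇²⁻/Cr³⁺ the anode: E°cell = +1.59 − (+1.36) = +0.23 V, n = 6.
Overall: 6 Ce⁴⁺(aq) + 2 Cr³⁺(aq) + 7 H₂O(l) → 6 Ce³⁺(aq) + Cr₂O₇²⁻(aq) + 14 H⁺(aq)
Q = [Ce³⁺]^6·[Cr₂O₇²⁻]·[H⁺]^14 / ([Ce⁴⁺]^6·[Cr³⁺]^2); log Q = -21.113.
E = E° − (0.0592/n) log Q = +0.23 − (0.0592/6)(-21.113) = +0.438 V.

+0.438 V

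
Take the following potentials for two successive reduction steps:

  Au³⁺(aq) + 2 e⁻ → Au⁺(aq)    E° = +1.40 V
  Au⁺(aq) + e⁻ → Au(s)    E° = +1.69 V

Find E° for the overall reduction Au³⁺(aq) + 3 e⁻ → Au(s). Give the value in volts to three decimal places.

Since ΔG° = −nFE° is additive over sequential reductions, n₃E°₃ = n₁E°₁ + n₂E°₂.
E°₃ = (2×+1.40 + 1×+1.69) / 3 = (+4.490) / 3 = +1.497 V.

+1.497 V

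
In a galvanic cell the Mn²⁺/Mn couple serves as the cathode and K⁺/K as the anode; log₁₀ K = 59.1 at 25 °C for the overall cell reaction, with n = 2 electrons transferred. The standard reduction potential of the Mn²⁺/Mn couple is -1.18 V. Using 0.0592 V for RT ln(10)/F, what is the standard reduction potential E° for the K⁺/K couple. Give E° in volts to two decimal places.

E°cell = (0.0592/n)·log K = (0.0592/2)(59.1) = +1.749 V.
Since Mn²⁺/Mn is the cathode and K⁺/K the anode, E°cell = E°(Mn²⁺/Mn) − E°(K⁺/K).
So E°(K⁺/K) = E°(Mn²⁺/Mn) − E°cell = (-1.18) − (+1.749) = -2.93 V.

-2.93 V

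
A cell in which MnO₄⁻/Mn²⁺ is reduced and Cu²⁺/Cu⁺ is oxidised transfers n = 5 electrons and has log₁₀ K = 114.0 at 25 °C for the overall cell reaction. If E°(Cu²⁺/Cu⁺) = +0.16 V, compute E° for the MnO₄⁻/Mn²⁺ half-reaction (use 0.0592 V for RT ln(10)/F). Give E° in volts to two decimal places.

+1.51 V

E°cell = (0.0592/n)·log K = (0.0592/5)(114.0) = +1.350 V.
Since MnO₄⁻/Mn²⁺ is the cathode and Cu²⁺/Cu⁺ the anode, E°cell = E°(MnO₄⁻/Mn²⁺) − E°(Cu²⁺/Cu⁺).
So E°(MnO₄⁻/Mn²⁺) = E°cell + E°(Cu²⁺/Cu⁺) = +1.350 + (+0.16) = +1.51 V.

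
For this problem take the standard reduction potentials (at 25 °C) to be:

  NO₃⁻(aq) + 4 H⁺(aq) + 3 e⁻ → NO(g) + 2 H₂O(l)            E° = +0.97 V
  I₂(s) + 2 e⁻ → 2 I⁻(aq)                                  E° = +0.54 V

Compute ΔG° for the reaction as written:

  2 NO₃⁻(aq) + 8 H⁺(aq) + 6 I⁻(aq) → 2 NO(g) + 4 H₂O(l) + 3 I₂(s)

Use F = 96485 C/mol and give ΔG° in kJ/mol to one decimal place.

-248.9 kJ/mol

As written, NO₃⁻/NO is reduced (cathode) and I₂/I⁻ is oxidised (anode), so E°cell = (+0.97) − (+0.54) = +0.43 V.
Balancing electrons gives n = 6.
ΔG° = −nFE° = −(6)(96485)(+0.43) = -248,931 J = -248.9 kJ/mol.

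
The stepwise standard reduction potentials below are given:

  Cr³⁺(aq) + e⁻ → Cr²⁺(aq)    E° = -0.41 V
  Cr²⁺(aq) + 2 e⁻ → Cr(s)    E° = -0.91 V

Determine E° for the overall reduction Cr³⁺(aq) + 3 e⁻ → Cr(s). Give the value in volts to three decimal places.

Adding the free-energy changes (−nFE°) of the two steps gives −n₃FE°₃ = −n₁FE°₁ − n₂FE°₂.
E°₃ = (1×-0.41 + 2×-0.91) / 3 = (-2.230) / 3 = -0.743 V.

-0.743 V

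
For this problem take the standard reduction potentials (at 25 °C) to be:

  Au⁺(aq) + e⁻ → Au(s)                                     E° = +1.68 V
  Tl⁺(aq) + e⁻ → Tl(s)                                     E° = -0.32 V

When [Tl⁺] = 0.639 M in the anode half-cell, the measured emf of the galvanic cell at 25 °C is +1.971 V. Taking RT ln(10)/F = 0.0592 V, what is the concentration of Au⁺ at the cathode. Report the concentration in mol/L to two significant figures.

0.21 M

Au⁺/Au is the cathode, Tl⁺/Tl the anode: E°cell = +2.00 V, n = 1.
Overall reaction: Au⁺(aq) + Tl(s) → Au(s) + Tl⁺(aq); Q = [Tl⁺]^1/[Au⁺]^1.
From E = E° − (0.0592/n) log Q: log Q = (E° − E)·n/0.0592 = (+2.00 − (+1.971))·1/0.0592 = 0.4899.
So 1·log[Au⁺] = 1·log(0.639) − log Q = -0.1945 − (0.4899) = -0.6844; [Au⁺] = 10^(-0.6844) ≈ 0.21 M.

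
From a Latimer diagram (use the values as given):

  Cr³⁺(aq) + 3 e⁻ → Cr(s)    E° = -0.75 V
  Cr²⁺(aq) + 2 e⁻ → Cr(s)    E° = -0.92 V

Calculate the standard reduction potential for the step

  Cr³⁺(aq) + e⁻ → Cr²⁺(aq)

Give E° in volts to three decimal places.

-0.410 V

Sequential free energies add, so n₃E°₃ = n₁E°₁ + n₂E°₂.
With n₃ = 3, and the known step contributing 2×(-0.92) V, the unknown satisfies 1·E° = 3×(-0.75) − 2×(-0.92) = -0.410.
E° = -0.410 / 1 = -0.410 V.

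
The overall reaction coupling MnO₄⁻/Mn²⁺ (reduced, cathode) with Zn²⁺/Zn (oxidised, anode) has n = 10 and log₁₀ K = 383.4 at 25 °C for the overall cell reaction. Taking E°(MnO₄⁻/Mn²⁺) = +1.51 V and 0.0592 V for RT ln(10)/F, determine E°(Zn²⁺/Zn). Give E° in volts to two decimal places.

-0.76 V

E°cell = (0.0592/n)·log K = (0.0592/10)(383.4) = +2.270 V.
Since MnO₄⁻/Mn²⁺ is the cathode and Zn²⁺/Zn the anode, E°cell = E°(MnO₄⁻/Mn²⁺) − E°(Zn²⁺/Zn).
So E°(Zn²⁺/Zn) = E°(MnO₄⁻/Mn²⁺) − E°cell = (+1.51) − (+2.270) = -0.76 V.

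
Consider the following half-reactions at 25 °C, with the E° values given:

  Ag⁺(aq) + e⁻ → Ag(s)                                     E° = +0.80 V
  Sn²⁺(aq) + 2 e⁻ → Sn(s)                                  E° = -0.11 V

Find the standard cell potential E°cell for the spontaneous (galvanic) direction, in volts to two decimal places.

The Ag⁺/Ag couple has the higher reduction potential, so it is the cathode; Sn²⁺/Sn is oxidised at the anode.
E°cell = E°(cathode) − E°(anode) = (+0.80) − (-0.11) = +0.91 V.

+0.91 V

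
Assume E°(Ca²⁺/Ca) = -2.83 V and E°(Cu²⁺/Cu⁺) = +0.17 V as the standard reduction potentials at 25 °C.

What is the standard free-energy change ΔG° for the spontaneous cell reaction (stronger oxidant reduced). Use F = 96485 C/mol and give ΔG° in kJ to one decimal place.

-578.9 kJ

Cu²⁺/Cu⁺ (E° = +0.17 V) is the cathode; Ca²⁺/Ca (E° = -2.83 V) is the anode, so E°cell = +3.00 V.
Balancing electrons gives n = 2 (lcm of 1 and 2).
ΔG° = −nFE° = −(2)(96485)(+3.00) = -578,910 J = -578.9 kJ.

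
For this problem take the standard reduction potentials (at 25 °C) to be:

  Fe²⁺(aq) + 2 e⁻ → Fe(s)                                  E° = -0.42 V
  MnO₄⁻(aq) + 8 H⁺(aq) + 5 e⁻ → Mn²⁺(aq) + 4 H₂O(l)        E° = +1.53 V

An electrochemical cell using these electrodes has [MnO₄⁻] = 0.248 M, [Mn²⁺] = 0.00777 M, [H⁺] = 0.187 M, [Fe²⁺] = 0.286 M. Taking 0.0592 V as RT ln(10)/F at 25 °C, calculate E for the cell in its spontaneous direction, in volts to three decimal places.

+1.915 V

MnO₄⁻/Mn²⁺ is the cathode (higher E°), Fe²⁺/Fe the anode: E°cell = +1.53 − (-0.42) = +1.95 V, n = 10.
Overall: 2 MnO₄⁻(aq) + 16 H⁺(aq) + 5 Fe(s) → 2 Mn²⁺(aq) + 8 H₂O(l) + 5 Fe²⁺(aq)
Q = [Mn²⁺]^2·[Fe²⁺]^5 / ([MnO₄⁻]^2·[H⁺]^16); log Q = 5.924.
E = E° − (0.0592/n) log Q = +1.95 − (0.0592/10)(5.924) = +1.915 V.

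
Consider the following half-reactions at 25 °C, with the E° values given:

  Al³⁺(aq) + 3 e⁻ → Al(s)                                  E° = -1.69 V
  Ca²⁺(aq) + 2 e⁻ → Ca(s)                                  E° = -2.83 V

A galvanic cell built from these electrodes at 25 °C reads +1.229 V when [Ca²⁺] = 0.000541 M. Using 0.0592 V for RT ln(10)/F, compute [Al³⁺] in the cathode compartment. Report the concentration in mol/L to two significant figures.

Al³⁺/Al is the cathode, Ca²⁺/Ca the anode: E°cell = +1.14 V, n = 6.
Overall reaction: 2 Al³⁺(aq) + 3 Ca(s) → 2 Al(s) + 3 Ca²⁺(aq); Q = [Ca²⁺]^3/[Al³⁺]^2.
From E = E° − (0.0592/n) log Q: log Q = (E° − E)·n/0.0592 = (+1.14 − (+1.229))·6/0.0592 = -9.0203.
So 2·log[Al³⁺] = 3·log(0.000541) − log Q = -9.8004 − (-9.0203) = -0.7801; log[Al³⁺] = -0.7801 / 2 = -0.3901; [Al³⁺] = 10^(-0.3901) ≈ 0.41 M.

0.41 M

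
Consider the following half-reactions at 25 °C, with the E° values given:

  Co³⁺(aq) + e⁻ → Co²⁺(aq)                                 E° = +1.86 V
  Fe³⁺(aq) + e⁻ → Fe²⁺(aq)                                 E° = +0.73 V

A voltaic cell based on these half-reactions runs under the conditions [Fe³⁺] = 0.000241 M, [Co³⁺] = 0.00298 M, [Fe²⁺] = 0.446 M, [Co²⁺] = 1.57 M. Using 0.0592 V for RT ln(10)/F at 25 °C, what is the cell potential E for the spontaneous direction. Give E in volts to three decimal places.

+1.162 V

Co³⁺/Co²⁺ is the cathode (higher E°), Fe³⁺/Fe²⁺ the anode: E°cell = +1.86 − (+0.73) = +1.13 V, n = 1.
Overall: Co³⁺(aq) + Fe²⁺(aq) → Co²⁺(aq) + Fe³⁺(aq)
Q = [Co²⁺]·[Fe³⁺] / ([Co³⁺]·[Fe²⁺]); log Q = -0.546.
E = E° − (0.0592/n) log Q = +1.13 − (0.0592/1)(-0.546) = +1.162 V.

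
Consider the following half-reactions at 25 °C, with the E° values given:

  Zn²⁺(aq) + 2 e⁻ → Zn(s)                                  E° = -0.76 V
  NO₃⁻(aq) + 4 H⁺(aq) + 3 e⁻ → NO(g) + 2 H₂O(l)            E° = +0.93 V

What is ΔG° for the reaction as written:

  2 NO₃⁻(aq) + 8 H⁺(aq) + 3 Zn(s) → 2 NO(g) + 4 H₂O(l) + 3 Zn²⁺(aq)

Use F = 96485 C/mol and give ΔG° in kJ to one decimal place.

As written, NO₃⁻/NO is reduced (cathode) and Zn²⁺/Zn is oxidised (anode), so E°cell = (+0.93) − (-0.76) = +1.69 V.
Balancing electrons gives n = 6.
ΔG° = −nFE° = −(6)(96485)(+1.69) = -978,358 J = -978.4 kJ.

-978.4 kJ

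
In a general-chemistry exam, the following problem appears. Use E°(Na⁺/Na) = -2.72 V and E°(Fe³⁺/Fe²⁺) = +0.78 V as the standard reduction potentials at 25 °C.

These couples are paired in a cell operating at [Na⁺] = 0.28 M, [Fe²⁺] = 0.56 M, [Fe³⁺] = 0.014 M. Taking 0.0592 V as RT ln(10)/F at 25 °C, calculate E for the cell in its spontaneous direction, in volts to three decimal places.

+3.438 V

Fe³⁺/Fe²⁺ is the cathode (higher E°), Na⁺/Na the anode: E°cell = +0.78 − (-2.72) = +3.50 V, n = 1.
Overall: Fe³⁺(aq) + Na(s) → Fe²⁺(aq) + Na⁺(aq)
Q = [Fe²⁺]·[Na⁺] / ([Fe³⁺]); log Q = 1.049.
E = E° − (0.0592/n) log Q = +3.50 − (0.0592/1)(1.049) = +3.438 V.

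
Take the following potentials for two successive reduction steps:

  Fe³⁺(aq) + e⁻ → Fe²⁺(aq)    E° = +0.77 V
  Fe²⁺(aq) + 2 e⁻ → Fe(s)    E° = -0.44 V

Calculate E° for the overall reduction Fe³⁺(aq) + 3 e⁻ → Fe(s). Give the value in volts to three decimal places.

Standard free energies of sequential steps add: ΔG°₃ = ΔG°₁ + ΔG°₂, so n₃E°₃ = n₁E°₁ + n₂E°₂.
E°₃ = (1×+0.77 + 2×-0.44) / 3 = (-0.110) / 3 = -0.037 V.
E° values themselves are not directly additive — weighting by electron count is essential.

-0.037 V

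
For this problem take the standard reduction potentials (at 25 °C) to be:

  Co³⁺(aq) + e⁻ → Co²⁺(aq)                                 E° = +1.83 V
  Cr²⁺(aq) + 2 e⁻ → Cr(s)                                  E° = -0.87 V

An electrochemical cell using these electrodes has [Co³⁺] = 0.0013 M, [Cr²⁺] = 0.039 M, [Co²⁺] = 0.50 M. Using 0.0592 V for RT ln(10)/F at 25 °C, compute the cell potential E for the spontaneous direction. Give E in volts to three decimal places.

Co³⁺/Co²⁺ is the cathode (higher E°), Cr²⁺/Cr the anode: E°cell = +1.83 − (-0.87) = +2.70 V, n = 2.
Overall: 2 Co³⁺(aq) + Cr(s) → 2 Co²⁺(aq) + Cr²⁺(aq)
Q = [Co²⁺]^2·[Cr²⁺] / ([Co³⁺]^2); log Q = 3.761.
E = E° − (0.0592/n) log Q = +2.70 − (0.0592/2)(3.761) = +2.589 V.

+2.589 V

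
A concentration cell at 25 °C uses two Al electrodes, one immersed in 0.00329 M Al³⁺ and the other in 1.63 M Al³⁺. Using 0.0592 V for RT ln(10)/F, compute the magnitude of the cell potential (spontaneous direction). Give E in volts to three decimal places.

+0.053 V

For a concentration cell E°cell = 0. The 1.63 M side is the cathode (reduction is favoured where [Al³⁺] is higher).
With n = 3, E = −(0.0592/3) log([Al³⁺]ₐₙ/[Al³⁺]꜀ₐₜ) = −(0.0592/3) log(0.00329/1.63) = −(0.0592/3)(-2.695) = +0.053 V.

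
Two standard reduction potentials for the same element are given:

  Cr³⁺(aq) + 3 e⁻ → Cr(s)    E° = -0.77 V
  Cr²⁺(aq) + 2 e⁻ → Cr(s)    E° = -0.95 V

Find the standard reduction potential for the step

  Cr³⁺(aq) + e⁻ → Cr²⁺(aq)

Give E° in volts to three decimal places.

-0.410 V

Sequential free energies add, so n₃E°₃ = n₁E°₁ + n₂E°₂.
With n₃ = 3, and the known step contributing 2×(-0.95) V, the unknown satisfies 1·E° = 3×(-0.77) − 2×(-0.95) = -0.410.
E° = -0.410 / 1 = -0.410 V.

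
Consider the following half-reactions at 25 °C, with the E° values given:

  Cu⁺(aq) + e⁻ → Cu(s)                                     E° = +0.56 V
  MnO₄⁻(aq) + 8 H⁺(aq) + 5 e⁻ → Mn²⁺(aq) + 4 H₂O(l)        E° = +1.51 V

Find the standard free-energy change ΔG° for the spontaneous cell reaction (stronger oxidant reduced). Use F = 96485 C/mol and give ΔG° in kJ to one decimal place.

MnO₄⁻/Mn²⁺ (E° = +1.51 V) is the cathode; Cu⁺/Cu (E° = +0.56 V) is the anode, so E°cell = +0.95 V.
Balancing electrons gives n = 5 (lcm of 5 and 1).
ΔG° = −nFE° = −(5)(96485)(+0.95) = -458,304 J = -458.3 kJ.

-458.3 kJ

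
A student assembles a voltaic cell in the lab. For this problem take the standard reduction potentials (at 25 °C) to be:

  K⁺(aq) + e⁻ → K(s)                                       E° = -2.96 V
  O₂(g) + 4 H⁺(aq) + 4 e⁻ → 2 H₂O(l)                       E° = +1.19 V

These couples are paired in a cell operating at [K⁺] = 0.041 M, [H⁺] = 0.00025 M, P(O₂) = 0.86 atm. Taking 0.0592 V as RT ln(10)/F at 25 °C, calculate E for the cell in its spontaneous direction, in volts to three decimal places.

O₂/H₂O is the cathode (higher E°), K⁺/K the anode: E°cell = +1.19 − (-2.96) = +4.15 V, n = 4.
Overall: O₂(g) + 4 H⁺(aq) + 4 K(s) → 2 H₂O(l) + 4 K⁺(aq)
Q = [K⁺]^4 / (P(O₂)·[H⁺]^4); log Q = 8.925.
E = E° − (0.0592/n) log Q = +4.15 − (0.0592/4)(8.925) = +4.018 V.

+4.018 V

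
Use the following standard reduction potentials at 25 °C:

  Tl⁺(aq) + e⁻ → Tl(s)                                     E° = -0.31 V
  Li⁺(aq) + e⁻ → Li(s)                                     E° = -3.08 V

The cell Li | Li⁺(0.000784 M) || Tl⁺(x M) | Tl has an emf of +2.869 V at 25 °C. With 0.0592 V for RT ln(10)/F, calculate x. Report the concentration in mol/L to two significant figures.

0.037 M

Tl⁺/Tl is the cathode, Li⁺/Li the anode: E°cell = +2.77 V, n = 1.
Overall reaction: Tl⁺(aq) + Li(s) → Tl(s) + Li⁺(aq); Q = [Li⁺]^1/[Tl⁺]^1.
From E = E° − (0.0592/n) log Q: log Q = (E° − E)·n/0.0592 = (+2.77 − (+2.869))·1/0.0592 = -1.6723.
So 1·log[Tl⁺] = 1·log(0.000784) − log Q = -3.1057 − (-1.6723) = -1.4334; [Tl⁺] = 10^(-1.4334) ≈ 0.037 M.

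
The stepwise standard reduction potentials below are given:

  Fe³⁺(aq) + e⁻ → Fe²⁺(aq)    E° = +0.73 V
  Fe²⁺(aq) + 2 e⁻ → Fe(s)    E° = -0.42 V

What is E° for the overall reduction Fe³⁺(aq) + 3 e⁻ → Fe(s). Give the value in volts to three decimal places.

-0.037 V

Standard free energies of sequential steps add: ΔG°₃ = ΔG°₁ + ΔG°₂, so n₃E°₃ = n₁E°₁ + n₂E°₂.
E°₃ = (1×+0.73 + 2×-0.42) / 3 = (-0.110) / 3 = -0.037 V.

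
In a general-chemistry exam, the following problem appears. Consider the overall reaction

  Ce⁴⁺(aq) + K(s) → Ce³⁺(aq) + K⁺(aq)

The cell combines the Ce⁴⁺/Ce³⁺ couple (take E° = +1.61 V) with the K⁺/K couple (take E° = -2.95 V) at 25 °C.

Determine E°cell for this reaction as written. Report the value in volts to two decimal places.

The Ce⁴⁺/Ce³⁺ couple has the higher reduction potential, so it is the cathode; K⁺/K is oxidised at the anode.
E°cell = E°(cathode) − E°(anode) = (+1.61) − (-2.95) = +4.56 V.

+4.56 V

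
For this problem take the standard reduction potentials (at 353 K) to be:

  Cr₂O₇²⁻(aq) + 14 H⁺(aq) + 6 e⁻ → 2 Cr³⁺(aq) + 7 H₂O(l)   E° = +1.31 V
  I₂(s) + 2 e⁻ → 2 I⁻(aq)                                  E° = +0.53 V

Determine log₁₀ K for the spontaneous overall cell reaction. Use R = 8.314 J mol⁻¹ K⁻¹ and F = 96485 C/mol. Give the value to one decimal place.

66.8

Cathode: Cr₂O₇²⁻/Cr³⁺; anode: I₂/I⁻. E°cell = (+1.31) − (+0.53) = +0.78 V, with n = 6.
ΔG° = −nFE° = −RT ln K, so ln K = nFE°/(RT) = (6)(96485)(+0.78) / ((8.314)(353)) = 153.858.
log₁₀ K = 153.858 / ln 10 = 66.8.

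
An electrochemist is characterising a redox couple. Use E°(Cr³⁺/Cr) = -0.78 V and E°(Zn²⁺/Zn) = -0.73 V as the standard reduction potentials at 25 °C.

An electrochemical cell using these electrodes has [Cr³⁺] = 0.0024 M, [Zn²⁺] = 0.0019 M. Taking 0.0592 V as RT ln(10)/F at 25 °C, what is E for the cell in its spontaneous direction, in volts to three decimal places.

Zn²⁺/Zn is the cathode (higher E°), Cr³⁺/Cr the anode: E°cell = -0.73 − (-0.78) = +0.05 V, n = 6.
Overall: 3 Zn²⁺(aq) + 2 Cr(s) → 3 Zn(s) + 2 Cr³⁺(aq)
Q = [Cr³⁺]^2 / ([Zn²⁺]^3); log Q = 2.924.
E = E° − (0.0592/n) log Q = +0.05 − (0.0592/6)(2.924) = +0.021 V.

+0.021 V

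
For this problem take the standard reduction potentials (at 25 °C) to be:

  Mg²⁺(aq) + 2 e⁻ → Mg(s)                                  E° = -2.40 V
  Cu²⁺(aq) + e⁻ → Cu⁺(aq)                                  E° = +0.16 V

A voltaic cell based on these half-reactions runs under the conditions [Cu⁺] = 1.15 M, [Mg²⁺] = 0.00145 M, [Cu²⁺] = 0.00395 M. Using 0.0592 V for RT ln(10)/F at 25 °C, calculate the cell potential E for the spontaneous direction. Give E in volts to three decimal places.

Cu²⁺/Cu⁺ is the cathode (higher E°), Mg²⁺/Mg the anode: E°cell = +0.16 − (-2.40) = +2.56 V, n = 2.
Overall: 2 Cu²⁺(aq) + Mg(s) → 2 Cu⁺(aq) + Mg²⁺(aq)
Q = [Cu⁺]^2·[Mg²⁺] / ([Cu²⁺]^2); log Q = 2.090.
E = E° − (0.0592/n) log Q = +2.56 − (0.0592/2)(2.090) = +2.498 V.

+2.498 V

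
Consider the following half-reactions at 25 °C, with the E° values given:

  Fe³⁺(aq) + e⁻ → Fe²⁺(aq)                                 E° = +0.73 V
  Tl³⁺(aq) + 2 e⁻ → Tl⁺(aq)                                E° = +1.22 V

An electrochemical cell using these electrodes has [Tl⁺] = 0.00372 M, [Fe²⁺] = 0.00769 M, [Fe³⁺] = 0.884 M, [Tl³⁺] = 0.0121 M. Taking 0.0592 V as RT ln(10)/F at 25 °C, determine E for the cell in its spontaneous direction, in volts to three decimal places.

Tl³⁺/Tl⁺ is the cathode (higher E°), Fe³⁺/Fe²⁺ the anode: E°cell = +1.22 − (+0.73) = +0.49 V, n = 2.
Overall: Tl³⁺(aq) + 2 Fe²⁺(aq) → Tl⁺(aq) + 2 Fe³⁺(aq)
Q = [Tl⁺]·[Fe³⁺]^2 / ([Tl³⁺]·[Fe²⁺]^2); log Q = 3.609.
E = E° − (0.0592/n) log Q = +0.49 − (0.0592/2)(3.609) = +0.383 V.

+0.383 V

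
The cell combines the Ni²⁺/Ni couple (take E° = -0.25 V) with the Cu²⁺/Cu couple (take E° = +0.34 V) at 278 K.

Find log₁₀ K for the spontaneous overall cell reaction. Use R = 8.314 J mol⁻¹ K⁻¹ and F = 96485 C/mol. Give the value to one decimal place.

Cathode: Cu²⁺/Cu; anode: Ni²⁺/Ni. E°cell = (+0.34) − (-0.25) = +0.59 V, with n = 2.
ΔG° = −nFE° = −RT ln K, so ln K = nFE°/(RT) = (2)(96485)(+0.59) / ((8.314)(278)) = 49.259.
log₁₀ K = 49.259 / ln 10 = 21.4.

21.4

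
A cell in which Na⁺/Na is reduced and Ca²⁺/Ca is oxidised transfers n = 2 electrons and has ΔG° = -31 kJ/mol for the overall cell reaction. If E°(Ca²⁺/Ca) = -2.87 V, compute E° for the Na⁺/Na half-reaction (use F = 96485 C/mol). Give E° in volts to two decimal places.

E°cell = −ΔG°/(nF) = −(-31×10³)/((2)(96485)) = +0.161 V.
Since Na⁺/Na is the cathode and Ca²⁺/Ca the anode, E°cell = E°(Na⁺/Na) − E°(Ca²⁺/Ca).
So E°(Na⁺/Na) = E°cell + E°(Ca²⁺/Ca) = +0.161 + (-2.87) = -2.71 V.

-2.71 V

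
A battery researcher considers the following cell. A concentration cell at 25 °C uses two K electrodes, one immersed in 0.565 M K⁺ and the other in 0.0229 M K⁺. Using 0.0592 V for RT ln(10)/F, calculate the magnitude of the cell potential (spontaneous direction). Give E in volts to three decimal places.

For a concentration cell E°cell = 0. The 0.565 M side is the cathode (reduction is favoured where [K⁺] is higher).
With n = 1, E = −(0.0592/1) log([K⁺]ₐₙ/[K⁺]꜀ₐₜ) = −(0.0592/1) log(0.0229/0.565) = −(0.0592/1)(-1.392) = +0.082 V.

+0.082 V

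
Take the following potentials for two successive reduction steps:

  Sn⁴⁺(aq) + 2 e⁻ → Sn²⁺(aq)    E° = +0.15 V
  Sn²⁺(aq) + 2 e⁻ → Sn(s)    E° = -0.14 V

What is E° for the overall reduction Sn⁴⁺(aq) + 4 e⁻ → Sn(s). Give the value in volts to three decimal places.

Since ΔG° = −nFE° is additive over sequential reductions, n₃E°₃ = n₁E°₁ + n₂E°₂.
E°₃ = (2×+0.15 + 2×-0.14) / 4 = (+0.020) / 4 = +0.005 V.

+0.005 V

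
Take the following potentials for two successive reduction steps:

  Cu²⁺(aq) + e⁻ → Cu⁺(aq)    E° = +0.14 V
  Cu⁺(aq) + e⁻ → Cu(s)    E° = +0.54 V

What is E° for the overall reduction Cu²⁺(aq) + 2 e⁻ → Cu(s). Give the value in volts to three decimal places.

Standard free energies of sequential steps add: ΔG°₃ = ΔG°₁ + ΔG°₂, so n₃E°₃ = n₁E°₁ + n₂E°₂.
E°₃ = (1×+0.14 + 1×+0.54) / 2 = (+0.680) / 2 = +0.340 V.

+0.340 V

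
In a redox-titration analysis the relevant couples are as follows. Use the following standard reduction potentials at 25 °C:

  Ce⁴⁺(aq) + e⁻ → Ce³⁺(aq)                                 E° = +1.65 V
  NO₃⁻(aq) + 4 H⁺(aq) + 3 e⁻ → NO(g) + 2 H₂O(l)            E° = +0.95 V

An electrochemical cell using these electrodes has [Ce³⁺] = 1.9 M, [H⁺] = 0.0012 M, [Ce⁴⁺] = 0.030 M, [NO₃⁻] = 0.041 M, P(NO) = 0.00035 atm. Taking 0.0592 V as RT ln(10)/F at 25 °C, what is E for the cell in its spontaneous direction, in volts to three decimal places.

Ce⁴⁺/Ce³⁺ is the cathode (higher E°), NO₃⁻/NO the anode: E°cell = +1.65 − (+0.95) = +0.70 V, n = 3.
Overall: 3 Ce⁴⁺(aq) + NO(g) + 2 H₂O(l) → 3 Ce³⁺(aq) + NO₃⁻(aq) + 4 H⁺(aq)
Q = [Ce³⁺]^3·[NO₃⁻]·[H⁺]^4 / ([Ce⁴⁺]^3·P(NO)); log Q = -4.210.
E = E° − (0.0592/n) log Q = +0.70 − (0.0592/3)(-4.210) = +0.783 V.

+0.783 V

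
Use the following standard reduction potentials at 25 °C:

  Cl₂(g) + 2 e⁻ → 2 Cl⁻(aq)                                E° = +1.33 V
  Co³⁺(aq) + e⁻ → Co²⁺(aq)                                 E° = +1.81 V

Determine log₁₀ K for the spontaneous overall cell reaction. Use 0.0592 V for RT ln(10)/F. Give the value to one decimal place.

16.2

Cathode: Co³⁺/Co²⁺; anode: Cl₂/Cl⁻. E°cell = +0.48 V, n = 2.
log K = nE°cell / 0.0592 = (2)(+0.48) / 0.0592 = 16.2.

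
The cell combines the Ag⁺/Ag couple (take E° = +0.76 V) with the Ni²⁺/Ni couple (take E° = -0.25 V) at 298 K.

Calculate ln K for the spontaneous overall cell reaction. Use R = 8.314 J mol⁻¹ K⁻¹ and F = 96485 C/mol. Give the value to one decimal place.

78.7

Cathode: Ag⁺/Ag; anode: Ni²⁺/Ni. E°cell = (+0.76) − (-0.25) = +1.01 V, with n = 2.
ΔG° = −nFE° = −RT ln K, so ln K = nFE°/(RT) = (2)(96485)(+1.01) / ((8.314)(298)) = 78.666.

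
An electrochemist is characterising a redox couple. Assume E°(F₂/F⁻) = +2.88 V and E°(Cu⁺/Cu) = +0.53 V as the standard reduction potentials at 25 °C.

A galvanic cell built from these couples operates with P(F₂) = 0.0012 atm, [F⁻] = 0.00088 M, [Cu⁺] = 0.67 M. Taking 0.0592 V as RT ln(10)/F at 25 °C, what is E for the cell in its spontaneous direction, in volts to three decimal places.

F₂/F⁻ is the cathode (higher E°), Cu⁺/Cu the anode: E°cell = +2.88 − (+0.53) = +2.35 V, n = 2.
Overall: F₂(g) + 2 Cu(s) → 2 F⁻(aq) + 2 Cu⁺(aq)
Q = [F⁻]^2·[Cu⁺]^2 / (P(F₂)); log Q = -3.538.
E = E° − (0.0592/n) log Q = +2.35 − (0.0592/2)(-3.538) = +2.455 V.

+2.455 V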